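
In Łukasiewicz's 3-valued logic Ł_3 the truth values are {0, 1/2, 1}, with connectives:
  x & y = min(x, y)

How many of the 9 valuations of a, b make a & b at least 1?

1

a = 0, b = 0 ↦ 0  <
a = 0, b = 1/2 ↦ 0  <
a = 0, b = 1 ↦ 0  <
a = 1/2, b = 0 ↦ 0  <
a = 1/2, b = 1/2 ↦ 1/2  <
a = 1/2, b = 1 ↦ 1/2  <
a = 1, b = 0 ↦ 0  <
a = 1, b = 1/2 ↦ 1/2  <
a = 1, b = 1 ↦ 1  ≥
So 1 of the 9 assignments meets the threshold.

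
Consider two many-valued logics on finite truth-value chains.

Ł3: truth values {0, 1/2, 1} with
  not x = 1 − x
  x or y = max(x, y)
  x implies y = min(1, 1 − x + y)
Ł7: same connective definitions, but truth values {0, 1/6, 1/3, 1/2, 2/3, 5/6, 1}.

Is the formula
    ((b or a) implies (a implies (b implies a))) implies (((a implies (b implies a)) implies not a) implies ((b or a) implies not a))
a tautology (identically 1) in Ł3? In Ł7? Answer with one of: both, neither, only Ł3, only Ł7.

both

In Ł3: every assignment gives 1 — tautology.
In Ł7: every assignment gives 1 — tautology.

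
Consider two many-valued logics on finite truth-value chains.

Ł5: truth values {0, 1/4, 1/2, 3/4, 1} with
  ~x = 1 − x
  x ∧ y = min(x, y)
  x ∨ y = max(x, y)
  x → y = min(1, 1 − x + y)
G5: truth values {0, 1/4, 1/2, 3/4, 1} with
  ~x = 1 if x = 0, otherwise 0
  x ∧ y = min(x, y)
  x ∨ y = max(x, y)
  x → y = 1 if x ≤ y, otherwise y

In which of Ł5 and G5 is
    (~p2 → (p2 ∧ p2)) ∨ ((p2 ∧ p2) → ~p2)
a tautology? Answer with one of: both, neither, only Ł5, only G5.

both

In Ł5: every assignment gives 1 — tautology.
In G5: every assignment gives 1 — tautology.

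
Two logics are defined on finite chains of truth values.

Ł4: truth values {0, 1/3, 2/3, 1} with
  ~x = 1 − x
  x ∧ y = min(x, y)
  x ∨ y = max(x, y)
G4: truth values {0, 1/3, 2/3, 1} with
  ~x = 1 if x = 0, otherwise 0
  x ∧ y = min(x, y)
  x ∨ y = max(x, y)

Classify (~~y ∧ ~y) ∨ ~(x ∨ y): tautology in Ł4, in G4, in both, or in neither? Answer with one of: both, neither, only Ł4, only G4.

neither

In Ł4: at x = 0, y = 1/3 the value is 2/3 — not a tautology.
In G4: at x = 0, y = 1/3 the value is 0 — not a tautology.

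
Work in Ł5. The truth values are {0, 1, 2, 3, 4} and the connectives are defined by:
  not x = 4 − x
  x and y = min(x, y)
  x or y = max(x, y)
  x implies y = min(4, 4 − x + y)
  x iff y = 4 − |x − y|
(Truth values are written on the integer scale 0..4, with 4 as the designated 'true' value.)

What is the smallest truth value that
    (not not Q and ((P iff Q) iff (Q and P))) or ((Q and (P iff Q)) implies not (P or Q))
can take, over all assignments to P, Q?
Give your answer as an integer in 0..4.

2

Take P = 4, Q = 2:
not Q = not 2 = 2
not not Q = not 2 = 2
P iff Q = 4 iff 2 = 2
Q and P = 2 and 4 = 2
(P iff Q) iff (Q and P) = 2 iff 2 = 4
not not Q and ((P iff Q) iff (Q and P)) = 2 and 4 = 2
P iff Q = 4 iff 2 = 2
Q and (P iff Q) = 2 and 2 = 2
P or Q = 4 or 2 = 4
not (P or Q) = not 4 = 0
(Q and (P iff Q)) implies not (P or Q) = 2 implies 0 = 2
(not not Q and ((P iff Q) iff (Q and P))) or ((Q and (P iff Q)) implies not (P or Q)) = 2 or 2 = 2
No assignment yields a value below 2, so this is the minimum.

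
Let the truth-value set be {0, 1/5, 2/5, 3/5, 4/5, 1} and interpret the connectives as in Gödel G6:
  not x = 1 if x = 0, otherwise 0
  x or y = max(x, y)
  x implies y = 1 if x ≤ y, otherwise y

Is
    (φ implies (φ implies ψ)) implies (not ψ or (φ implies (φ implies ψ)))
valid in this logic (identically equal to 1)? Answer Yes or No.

Yes

At φ = 3/5, ψ = 1/5, for instance:
φ implies ψ = 3/5 implies 1/5 = 1/5
φ implies (φ implies ψ) = 3/5 implies 1/5 = 1/5
not ψ = not 1/5 = 0
not ψ or (φ implies (φ implies ψ)) = 0 or 1/5 = 1/5
(φ implies (φ implies ψ)) implies (not ψ or (φ implies (φ implies ψ))) = 1/5 implies 1/5 = 1
and checking the remaining 35 assignments likewise gives ≥ 1 in every case.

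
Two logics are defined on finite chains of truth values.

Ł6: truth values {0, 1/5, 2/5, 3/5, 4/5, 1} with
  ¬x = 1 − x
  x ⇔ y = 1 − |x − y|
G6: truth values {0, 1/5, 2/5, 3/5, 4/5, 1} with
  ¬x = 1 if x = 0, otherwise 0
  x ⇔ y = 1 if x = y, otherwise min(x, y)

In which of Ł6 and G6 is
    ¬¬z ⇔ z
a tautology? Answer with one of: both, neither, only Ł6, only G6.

In Ł6: every assignment gives 1 — tautology.
In G6: at z = 1/5 the value is 1/5 — not a tautology.

only Ł6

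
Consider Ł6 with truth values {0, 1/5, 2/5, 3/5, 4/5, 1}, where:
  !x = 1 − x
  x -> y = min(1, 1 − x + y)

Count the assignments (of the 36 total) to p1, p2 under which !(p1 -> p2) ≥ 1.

1

value 1: 1 assignment (counts)
value 4/5: 2 assignments
value 3/5: 3 assignments
value 2/5: 4 assignments
value 1/5: 5 assignments
value 0: 21 assignments
So 1 of the 36 assignments meets the threshold.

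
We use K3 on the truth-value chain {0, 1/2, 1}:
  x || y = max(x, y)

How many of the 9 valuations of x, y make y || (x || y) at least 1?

x = 0, y = 0 ↦ 0  <
x = 0, y = 1/2 ↦ 1/2  <
x = 0, y = 1 ↦ 1  ≥
x = 1/2, y = 0 ↦ 1/2  <
x = 1/2, y = 1/2 ↦ 1/2  <
x = 1/2, y = 1 ↦ 1  ≥
x = 1, y = 0 ↦ 1  ≥
x = 1, y = 1/2 ↦ 1  ≥
x = 1, y = 1 ↦ 1  ≥
So 5 of the 9 assignments meet the threshold.

5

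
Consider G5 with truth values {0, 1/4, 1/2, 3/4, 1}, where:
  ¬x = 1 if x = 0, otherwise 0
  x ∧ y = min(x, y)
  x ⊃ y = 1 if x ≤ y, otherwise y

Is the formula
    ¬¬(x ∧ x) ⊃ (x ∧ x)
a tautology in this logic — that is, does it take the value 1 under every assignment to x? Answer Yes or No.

Counterexample: take x = 1/4.
x ∧ x = 1/4 ∧ 1/4 = 1/4
¬(x ∧ x) = ¬1/4 = 0
¬¬(x ∧ x) = ¬0 = 1
¬¬(x ∧ x) ⊃ (x ∧ x) = 1 ⊃ 1/4 = 1/4
This gives 1/4 ≠ 1.

No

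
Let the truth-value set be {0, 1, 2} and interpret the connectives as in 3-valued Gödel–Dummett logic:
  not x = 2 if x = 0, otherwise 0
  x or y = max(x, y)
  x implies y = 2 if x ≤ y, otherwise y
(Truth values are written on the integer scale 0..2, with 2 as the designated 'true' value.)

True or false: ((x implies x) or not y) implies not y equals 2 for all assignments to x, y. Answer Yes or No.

No

Counterexample: take x = 0, y = 1.
x implies x = 0 implies 0 = 2
not y = not 1 = 0
(x implies x) or not y = 2 or 0 = 2
((x implies x) or not y) implies not y = 2 implies 0 = 0
This gives 0 ≠ 2.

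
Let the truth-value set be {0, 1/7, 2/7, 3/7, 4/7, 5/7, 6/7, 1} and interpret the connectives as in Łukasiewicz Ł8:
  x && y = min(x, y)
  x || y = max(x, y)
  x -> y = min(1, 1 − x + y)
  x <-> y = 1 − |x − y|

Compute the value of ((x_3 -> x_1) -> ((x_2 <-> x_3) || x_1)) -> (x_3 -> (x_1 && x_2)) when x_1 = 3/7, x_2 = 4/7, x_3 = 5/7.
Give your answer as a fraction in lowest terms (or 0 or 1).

x_3 -> x_1 = 5/7 -> 3/7 = 5/7
x_2 <-> x_3 = 4/7 <-> 5/7 = 6/7
(x_2 <-> x_3) || x_1 = 6/7 || 3/7 = 6/7
(x_3 -> x_1) -> ((x_2 <-> x_3) || x_1) = 5/7 -> 6/7 = 1
x_1 && x_2 = 3/7 && 4/7 = 3/7
x_3 -> (x_1 && x_2) = 5/7 -> 3/7 = 5/7
((x_3 -> x_1) -> ((x_2 <-> x_3) || x_1)) -> (x_3 -> (x_1 && x_2)) = 1 -> 5/7 = 5/7

5/7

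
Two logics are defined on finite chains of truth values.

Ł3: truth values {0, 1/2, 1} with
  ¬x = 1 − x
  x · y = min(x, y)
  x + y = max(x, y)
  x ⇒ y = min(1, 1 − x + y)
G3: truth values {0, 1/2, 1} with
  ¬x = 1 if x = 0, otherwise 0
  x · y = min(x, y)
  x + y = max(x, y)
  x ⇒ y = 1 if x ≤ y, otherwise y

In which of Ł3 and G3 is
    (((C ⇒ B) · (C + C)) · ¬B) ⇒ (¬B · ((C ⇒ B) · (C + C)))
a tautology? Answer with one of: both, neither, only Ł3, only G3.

In Ł3: every assignment gives 1 — tautology.
In G3: every assignment gives 1 — tautology.

both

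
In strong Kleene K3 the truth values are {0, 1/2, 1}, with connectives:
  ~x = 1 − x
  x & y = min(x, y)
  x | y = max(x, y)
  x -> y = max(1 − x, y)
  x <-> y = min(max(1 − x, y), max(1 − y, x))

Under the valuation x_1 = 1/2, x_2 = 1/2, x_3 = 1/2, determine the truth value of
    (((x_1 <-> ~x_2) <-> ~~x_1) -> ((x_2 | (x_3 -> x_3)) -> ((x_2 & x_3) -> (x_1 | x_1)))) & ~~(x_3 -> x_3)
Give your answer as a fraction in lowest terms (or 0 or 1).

1/2

~x_2 = ~1/2 = 1/2
x_1 <-> ~x_2 = 1/2 <-> 1/2 = 1/2
~x_1 = ~1/2 = 1/2
~~x_1 = ~1/2 = 1/2
(x_1 <-> ~x_2) <-> ~~x_1 = 1/2 <-> 1/2 = 1/2
x_3 -> x_3 = 1/2 -> 1/2 = 1/2
x_2 | (x_3 -> x_3) = 1/2 | 1/2 = 1/2
x_2 & x_3 = 1/2 & 1/2 = 1/2
x_1 | x_1 = 1/2 | 1/2 = 1/2
(x_2 & x_3) -> (x_1 | x_1) = 1/2 -> 1/2 = 1/2
(x_2 | (x_3 -> x_3)) -> ((x_2 & x_3) -> (x_1 | x_1)) = 1/2 -> 1/2 = 1/2
((x_1 <-> ~x_2) <-> ~~x_1) -> ((x_2 | (x_3 -> x_3)) -> ((x_2 & x_3) -> (x_1 | x_1))) = 1/2 -> 1/2 = 1/2
x_3 -> x_3 = 1/2 -> 1/2 = 1/2
~(x_3 -> x_3) = ~1/2 = 1/2
~~(x_3 -> x_3) = ~1/2 = 1/2
(((x_1 <-> ~x_2) <-> ~~x_1) -> ((x_2 | (x_3 -> x_3)) -> ((x_2 & x_3) -> (x_1 | x_1)))) & ~~(x_3 -> x_3) = 1/2 & 1/2 = 1/2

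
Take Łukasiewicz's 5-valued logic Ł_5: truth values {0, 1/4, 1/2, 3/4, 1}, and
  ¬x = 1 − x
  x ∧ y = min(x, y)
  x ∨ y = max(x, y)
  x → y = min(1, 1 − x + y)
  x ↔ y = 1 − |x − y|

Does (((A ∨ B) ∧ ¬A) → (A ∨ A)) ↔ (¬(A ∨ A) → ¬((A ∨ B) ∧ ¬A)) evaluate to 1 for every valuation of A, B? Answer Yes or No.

At A = 1/4, B = 1/2, for instance:
A ∨ B = 1/4 ∨ 1/2 = 1/2
¬A = ¬1/4 = 3/4
(A ∨ B) ∧ ¬A = 1/2 ∧ 3/4 = 1/2
A ∨ A = 1/4 ∨ 1/4 = 1/4
((A ∨ B) ∧ ¬A) → (A ∨ A) = 1/2 → 1/4 = 3/4
¬(A ∨ A) = ¬1/4 = 3/4
¬((A ∨ B) ∧ ¬A) = ¬1/2 = 1/2
¬(A ∨ A) → ¬((A ∨ B) ∧ ¬A) = 3/4 → 1/2 = 3/4
(((A ∨ B) ∧ ¬A) → (A ∨ A)) ↔ (¬(A ∨ A) → ¬((A ∨ B) ∧ ¬A)) = 3/4 ↔ 3/4 = 1
and checking the remaining 24 assignments likewise gives ≥ 1 in every case.

Yes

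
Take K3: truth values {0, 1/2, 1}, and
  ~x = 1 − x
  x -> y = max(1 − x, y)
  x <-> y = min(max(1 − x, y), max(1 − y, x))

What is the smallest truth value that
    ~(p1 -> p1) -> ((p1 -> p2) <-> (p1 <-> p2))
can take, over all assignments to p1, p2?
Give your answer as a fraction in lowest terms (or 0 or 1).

1/2

Take p1 = 1/2, p2 = 0:
p1 -> p1 = 1/2 -> 1/2 = 1/2
~(p1 -> p1) = ~1/2 = 1/2
p1 -> p2 = 1/2 -> 0 = 1/2
p1 <-> p2 = 1/2 <-> 0 = 1/2
(p1 -> p2) <-> (p1 <-> p2) = 1/2 <-> 1/2 = 1/2
~(p1 -> p1) -> ((p1 -> p2) <-> (p1 <-> p2)) = 1/2 -> 1/2 = 1/2
No assignment yields a value below 1/2, so this is the minimum.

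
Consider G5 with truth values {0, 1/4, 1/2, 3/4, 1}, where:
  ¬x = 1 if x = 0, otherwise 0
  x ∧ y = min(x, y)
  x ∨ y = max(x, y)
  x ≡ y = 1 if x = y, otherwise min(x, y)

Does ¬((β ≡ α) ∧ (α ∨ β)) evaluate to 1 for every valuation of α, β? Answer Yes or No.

Counterexample: take α = 1/4, β = 1/4.
β ≡ α = 1/4 ≡ 1/4 = 1
α ∨ β = 1/4 ∨ 1/4 = 1/4
(β ≡ α) ∧ (α ∨ β) = 1 ∧ 1/4 = 1/4
¬((β ≡ α) ∧ (α ∨ β)) = ¬1/4 = 0
This gives 0 ≠ 1.

No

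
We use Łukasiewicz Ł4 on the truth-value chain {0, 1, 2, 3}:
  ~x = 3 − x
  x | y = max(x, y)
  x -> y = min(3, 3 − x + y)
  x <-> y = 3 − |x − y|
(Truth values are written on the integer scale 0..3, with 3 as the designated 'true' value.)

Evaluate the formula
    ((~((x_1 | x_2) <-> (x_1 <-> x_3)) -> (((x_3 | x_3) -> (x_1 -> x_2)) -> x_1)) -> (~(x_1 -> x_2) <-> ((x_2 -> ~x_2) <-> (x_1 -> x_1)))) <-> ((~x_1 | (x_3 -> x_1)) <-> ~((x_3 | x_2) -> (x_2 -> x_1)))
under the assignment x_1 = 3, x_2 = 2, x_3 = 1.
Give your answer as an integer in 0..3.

x_1 | x_2 = 3 | 2 = 3
x_1 <-> x_3 = 3 <-> 1 = 1
(x_1 | x_2) <-> (x_1 <-> x_3) = 3 <-> 1 = 1
~((x_1 | x_2) <-> (x_1 <-> x_3)) = ~1 = 2
x_3 | x_3 = 1 | 1 = 1
x_1 -> x_2 = 3 -> 2 = 2
(x_3 | x_3) -> (x_1 -> x_2) = 1 -> 2 = 3
((x_3 | x_3) -> (x_1 -> x_2)) -> x_1 = 3 -> 3 = 3
~((x_1 | x_2) <-> (x_1 <-> x_3)) -> (((x_3 | x_3) -> (x_1 -> x_2)) -> x_1) = 2 -> 3 = 3
x_1 -> x_2 = 3 -> 2 = 2
~(x_1 -> x_2) = ~2 = 1
~x_2 = ~2 = 1
x_2 -> ~x_2 = 2 -> 1 = 2
x_1 -> x_1 = 3 -> 3 = 3
(x_2 -> ~x_2) <-> (x_1 -> x_1) = 2 <-> 3 = 2
~(x_1 -> x_2) <-> ((x_2 -> ~x_2) <-> (x_1 -> x_1)) = 1 <-> 2 = 2
(~((x_1 | x_2) <-> (x_1 <-> x_3)) -> (((x_3 | x_3) -> (x_1 -> x_2)) -> x_1)) -> (~(x_1 -> x_2) <-> ((x_2 -> ~x_2) <-> (x_1 -> x_1))) = 3 -> 2 = 2
~x_1 = ~3 = 0
x_3 -> x_1 = 1 -> 3 = 3
~x_1 | (x_3 -> x_1) = 0 | 3 = 3
x_3 | x_2 = 1 | 2 = 2
x_2 -> x_1 = 2 -> 3 = 3
(x_3 | x_2) -> (x_2 -> x_1) = 2 -> 3 = 3
~((x_3 | x_2) -> (x_2 -> x_1)) = ~3 = 0
(~x_1 | (x_3 -> x_1)) <-> ~((x_3 | x_2) -> (x_2 -> x_1)) = 3 <-> 0 = 0
((~((x_1 | x_2) <-> (x_1 <-> x_3)) -> (((x_3 | x_3) -> (x_1 -> x_2)) -> x_1)) -> (~(x_1 -> x_2) <-> ((x_2 -> ~x_2) <-> (x_1 -> x_1)))) <-> ((~x_1 | (x_3 -> x_1)) <-> ~((x_3 | x_2) -> (x_2 -> x_1))) = 2 <-> 0 = 1

1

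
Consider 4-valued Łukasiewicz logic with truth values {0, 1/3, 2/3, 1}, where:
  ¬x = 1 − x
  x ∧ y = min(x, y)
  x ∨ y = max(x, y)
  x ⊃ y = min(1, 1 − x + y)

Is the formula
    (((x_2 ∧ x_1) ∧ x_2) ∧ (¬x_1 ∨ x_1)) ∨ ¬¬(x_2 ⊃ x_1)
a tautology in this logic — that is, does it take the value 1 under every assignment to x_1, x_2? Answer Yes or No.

No

Counterexample: take x_1 = 0, x_2 = 1/3.
x_2 ∧ x_1 = 1/3 ∧ 0 = 0
(x_2 ∧ x_1) ∧ x_2 = 0 ∧ 1/3 = 0
¬x_1 = ¬0 = 1
¬x_1 ∨ x_1 = 1 ∨ 0 = 1
((x_2 ∧ x_1) ∧ x_2) ∧ (¬x_1 ∨ x_1) = 0 ∧ 1 = 0
x_2 ⊃ x_1 = 1/3 ⊃ 0 = 2/3
¬(x_2 ⊃ x_1) = ¬2/3 = 1/3
¬¬(x_2 ⊃ x_1) = ¬1/3 = 2/3
(((x_2 ∧ x_1) ∧ x_2) ∧ (¬x_1 ∨ x_1)) ∨ ¬¬(x_2 ⊃ x_1) = 0 ∨ 2/3 = 2/3
This gives 2/3 ≠ 1.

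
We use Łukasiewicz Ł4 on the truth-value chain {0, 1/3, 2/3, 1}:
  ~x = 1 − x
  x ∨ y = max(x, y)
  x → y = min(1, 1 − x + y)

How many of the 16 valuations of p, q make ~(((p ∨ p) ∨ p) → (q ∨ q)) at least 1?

p = 0, q = 0 ↦ 0  <
p = 0, q = 1/3 ↦ 0  <
p = 0, q = 2/3 ↦ 0  <
p = 0, q = 1 ↦ 0  <
p = 1/3, q = 0 ↦ 1/3  <
p = 1/3, q = 1/3 ↦ 0  <
p = 1/3, q = 2/3 ↦ 0  <
p = 1/3, q = 1 ↦ 0  <
p = 2/3, q = 0 ↦ 2/3  <
p = 2/3, q = 1/3 ↦ 1/3  <
p = 2/3, q = 2/3 ↦ 0  <
p = 2/3, q = 1 ↦ 0  <
p = 1, q = 0 ↦ 1  ≥
p = 1, q = 1/3 ↦ 2/3  <
p = 1, q = 2/3 ↦ 1/3  <
p = 1, q = 1 ↦ 0  <
So 1 of the 16 assignments meets the threshold.

1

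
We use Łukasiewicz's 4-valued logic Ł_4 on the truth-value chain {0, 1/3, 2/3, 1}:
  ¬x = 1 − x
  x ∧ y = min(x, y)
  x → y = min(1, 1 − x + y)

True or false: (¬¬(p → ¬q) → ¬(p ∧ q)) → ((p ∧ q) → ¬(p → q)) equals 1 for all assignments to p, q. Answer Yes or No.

Counterexample: take p = 1/3, q = 1.
¬q = ¬1 = 0
p → ¬q = 1/3 → 0 = 2/3
¬(p → ¬q) = ¬2/3 = 1/3
¬¬(p → ¬q) = ¬1/3 = 2/3
p ∧ q = 1/3 ∧ 1 = 1/3
¬(p ∧ q) = ¬1/3 = 2/3
¬¬(p → ¬q) → ¬(p ∧ q) = 2/3 → 2/3 = 1
p ∧ q = 1/3 ∧ 1 = 1/3
p → q = 1/3 → 1 = 1
¬(p → q) = ¬1 = 0
(p ∧ q) → ¬(p → q) = 1/3 → 0 = 2/3
(¬¬(p → ¬q) → ¬(p ∧ q)) → ((p ∧ q) → ¬(p → q)) = 1 → 2/3 = 2/3
This gives 2/3 ≠ 1.

No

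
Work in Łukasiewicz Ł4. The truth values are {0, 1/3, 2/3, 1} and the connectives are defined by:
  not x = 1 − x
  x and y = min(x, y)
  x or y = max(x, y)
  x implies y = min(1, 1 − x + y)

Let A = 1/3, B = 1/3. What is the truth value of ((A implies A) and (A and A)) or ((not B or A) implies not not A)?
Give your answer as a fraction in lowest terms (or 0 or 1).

A implies A = 1/3 implies 1/3 = 1
A and A = 1/3 and 1/3 = 1/3
(A implies A) and (A and A) = 1 and 1/3 = 1/3
not B = not 1/3 = 2/3
not B or A = 2/3 or 1/3 = 2/3
not A = not 1/3 = 2/3
not not A = not 2/3 = 1/3
(not B or A) implies not not A = 2/3 implies 1/3 = 2/3
((A implies A) and (A and A)) or ((not B or A) implies not not A) = 1/3 or 2/3 = 2/3

2/3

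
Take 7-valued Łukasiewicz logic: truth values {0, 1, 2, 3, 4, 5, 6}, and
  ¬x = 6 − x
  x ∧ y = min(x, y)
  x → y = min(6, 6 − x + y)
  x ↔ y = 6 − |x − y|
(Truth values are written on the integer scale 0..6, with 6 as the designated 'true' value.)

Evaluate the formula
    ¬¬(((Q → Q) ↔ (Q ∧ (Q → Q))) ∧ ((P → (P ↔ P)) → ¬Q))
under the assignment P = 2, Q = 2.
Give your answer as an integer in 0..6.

Q → Q = 2 → 2 = 6
Q → Q = 2 → 2 = 6
Q ∧ (Q → Q) = 2 ∧ 6 = 2
(Q → Q) ↔ (Q ∧ (Q → Q)) = 6 ↔ 2 = 2
P ↔ P = 2 ↔ 2 = 6
P → (P ↔ P) = 2 → 6 = 6
¬Q = ¬2 = 4
(P → (P ↔ P)) → ¬Q = 6 → 4 = 4
((Q → Q) ↔ (Q ∧ (Q → Q))) ∧ ((P → (P ↔ P)) → ¬Q) = 2 ∧ 4 = 2
¬(((Q → Q) ↔ (Q ∧ (Q → Q))) ∧ ((P → (P ↔ P)) → ¬Q)) = ¬2 = 4
¬¬(((Q → Q) ↔ (Q ∧ (Q → Q))) ∧ ((P → (P ↔ P)) → ¬Q)) = ¬4 = 2

2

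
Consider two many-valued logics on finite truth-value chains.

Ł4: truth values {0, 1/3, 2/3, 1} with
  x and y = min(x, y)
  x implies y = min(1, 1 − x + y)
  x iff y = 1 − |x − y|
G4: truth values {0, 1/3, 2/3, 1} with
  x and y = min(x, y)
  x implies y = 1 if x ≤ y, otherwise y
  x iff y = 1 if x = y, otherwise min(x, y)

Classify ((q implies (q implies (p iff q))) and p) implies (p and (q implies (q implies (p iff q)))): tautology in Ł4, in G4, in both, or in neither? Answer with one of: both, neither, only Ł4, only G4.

both

In Ł4: every assignment gives 1 — tautology.
In G4: every assignment gives 1 — tautology.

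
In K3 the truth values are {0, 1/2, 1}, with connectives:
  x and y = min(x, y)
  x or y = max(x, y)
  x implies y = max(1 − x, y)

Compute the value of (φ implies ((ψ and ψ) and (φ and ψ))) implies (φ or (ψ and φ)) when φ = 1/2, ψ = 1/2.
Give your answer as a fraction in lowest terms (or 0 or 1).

1/2

ψ and ψ = 1/2 and 1/2 = 1/2
φ and ψ = 1/2 and 1/2 = 1/2
(ψ and ψ) and (φ and ψ) = 1/2 and 1/2 = 1/2
φ implies ((ψ and ψ) and (φ and ψ)) = 1/2 implies 1/2 = 1/2
ψ and φ = 1/2 and 1/2 = 1/2
φ or (ψ and φ) = 1/2 or 1/2 = 1/2
(φ implies ((ψ and ψ) and (φ and ψ))) implies (φ or (ψ and φ)) = 1/2 implies 1/2 = 1/2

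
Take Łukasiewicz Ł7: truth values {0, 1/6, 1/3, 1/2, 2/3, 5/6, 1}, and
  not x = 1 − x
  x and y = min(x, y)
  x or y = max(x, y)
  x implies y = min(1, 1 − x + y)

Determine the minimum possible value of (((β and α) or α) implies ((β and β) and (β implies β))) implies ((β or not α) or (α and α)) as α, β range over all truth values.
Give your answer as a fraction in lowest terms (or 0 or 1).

1/2

Take α = 1/2, β = 1/2:
β and α = 1/2 and 1/2 = 1/2
(β and α) or α = 1/2 or 1/2 = 1/2
β and β = 1/2 and 1/2 = 1/2
β implies β = 1/2 implies 1/2 = 1
(β and β) and (β implies β) = 1/2 and 1 = 1/2
((β and α) or α) implies ((β and β) and (β implies β)) = 1/2 implies 1/2 = 1
not α = not 1/2 = 1/2
β or not α = 1/2 or 1/2 = 1/2
α and α = 1/2 and 1/2 = 1/2
(β or not α) or (α and α) = 1/2 or 1/2 = 1/2
(((β and α) or α) implies ((β and β) and (β implies β))) implies ((β or not α) or (α and α)) = 1 implies 1/2 = 1/2
No assignment yields a value below 1/2, so this is the minimum.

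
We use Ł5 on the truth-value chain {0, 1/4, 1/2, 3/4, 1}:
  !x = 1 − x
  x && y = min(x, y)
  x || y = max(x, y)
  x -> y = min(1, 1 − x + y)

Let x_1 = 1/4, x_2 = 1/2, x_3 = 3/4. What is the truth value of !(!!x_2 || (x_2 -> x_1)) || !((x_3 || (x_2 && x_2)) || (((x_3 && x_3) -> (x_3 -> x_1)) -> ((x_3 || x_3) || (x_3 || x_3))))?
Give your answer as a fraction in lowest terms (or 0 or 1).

!x_2 = !1/2 = 1/2
!!x_2 = !1/2 = 1/2
x_2 -> x_1 = 1/2 -> 1/4 = 3/4
!!x_2 || (x_2 -> x_1) = 1/2 || 3/4 = 3/4
!(!!x_2 || (x_2 -> x_1)) = !3/4 = 1/4
x_2 && x_2 = 1/2 && 1/2 = 1/2
x_3 || (x_2 && x_2) = 3/4 || 1/2 = 3/4
x_3 && x_3 = 3/4 && 3/4 = 3/4
x_3 -> x_1 = 3/4 -> 1/4 = 1/2
(x_3 && x_3) -> (x_3 -> x_1) = 3/4 -> 1/2 = 3/4
x_3 || x_3 = 3/4 || 3/4 = 3/4
x_3 || x_3 = 3/4 || 3/4 = 3/4
(x_3 || x_3) || (x_3 || x_3) = 3/4 || 3/4 = 3/4
((x_3 && x_3) -> (x_3 -> x_1)) -> ((x_3 || x_3) || (x_3 || x_3)) = 3/4 -> 3/4 = 1
(x_3 || (x_2 && x_2)) || (((x_3 && x_3) -> (x_3 -> x_1)) -> ((x_3 || x_3) || (x_3 || x_3))) = 3/4 || 1 = 1
!((x_3 || (x_2 && x_2)) || (((x_3 && x_3) -> (x_3 -> x_1)) -> ((x_3 || x_3) || (x_3 || x_3)))) = !1 = 0
!(!!x_2 || (x_2 -> x_1)) || !((x_3 || (x_2 && x_2)) || (((x_3 && x_3) -> (x_3 -> x_1)) -> ((x_3 || x_3) || (x_3 || x_3)))) = 1/4 || 0 = 1/4

1/4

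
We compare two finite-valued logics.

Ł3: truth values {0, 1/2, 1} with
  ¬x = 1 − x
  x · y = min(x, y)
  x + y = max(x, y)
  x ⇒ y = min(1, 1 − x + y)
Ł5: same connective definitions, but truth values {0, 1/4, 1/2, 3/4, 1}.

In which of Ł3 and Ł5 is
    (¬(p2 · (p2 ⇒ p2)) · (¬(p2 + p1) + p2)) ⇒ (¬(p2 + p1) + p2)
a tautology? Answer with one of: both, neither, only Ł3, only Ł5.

both

In Ł3: every assignment gives 1 — tautology.
In Ł5: every assignment gives 1 — tautology.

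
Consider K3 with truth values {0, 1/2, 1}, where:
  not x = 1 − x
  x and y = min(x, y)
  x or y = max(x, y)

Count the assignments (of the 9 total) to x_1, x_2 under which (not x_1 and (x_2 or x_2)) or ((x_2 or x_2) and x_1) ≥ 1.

x_1 = 0, x_2 = 0 ↦ 0  <
x_1 = 0, x_2 = 1/2 ↦ 1/2  <
x_1 = 0, x_2 = 1 ↦ 1  ≥
x_1 = 1/2, x_2 = 0 ↦ 0  <
x_1 = 1/2, x_2 = 1/2 ↦ 1/2  <
x_1 = 1/2, x_2 = 1 ↦ 1/2  <
x_1 = 1, x_2 = 0 ↦ 0  <
x_1 = 1, x_2 = 1/2 ↦ 1/2  <
x_1 = 1, x_2 = 1 ↦ 1  ≥
So 2 of the 9 assignments meet the threshold.

2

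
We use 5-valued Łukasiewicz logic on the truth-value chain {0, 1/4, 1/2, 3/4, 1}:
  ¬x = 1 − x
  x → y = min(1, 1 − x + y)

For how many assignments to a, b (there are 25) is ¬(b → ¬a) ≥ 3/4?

3

value 1: 1 assignment (counts)
value 3/4: 2 assignments (counts)
value 1/2: 3 assignments
value 1/4: 4 assignments
value 0: 15 assignments
So 3 of the 25 assignments meet the threshold.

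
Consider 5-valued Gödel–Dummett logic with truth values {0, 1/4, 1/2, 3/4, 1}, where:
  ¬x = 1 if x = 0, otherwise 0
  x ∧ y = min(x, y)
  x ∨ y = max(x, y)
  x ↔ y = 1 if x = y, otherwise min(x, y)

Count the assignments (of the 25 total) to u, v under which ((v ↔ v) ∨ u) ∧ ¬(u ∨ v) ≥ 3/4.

1

value 1: 1 assignment (counts)
value 0: 24 assignments
So 1 of the 25 assignments meets the threshold.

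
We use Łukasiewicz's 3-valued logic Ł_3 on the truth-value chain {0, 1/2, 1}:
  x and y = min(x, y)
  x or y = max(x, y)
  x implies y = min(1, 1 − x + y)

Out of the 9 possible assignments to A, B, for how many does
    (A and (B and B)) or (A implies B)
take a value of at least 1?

A = 0, B = 0 ↦ 1  ≥
A = 0, B = 1/2 ↦ 1  ≥
A = 0, B = 1 ↦ 1  ≥
A = 1/2, B = 0 ↦ 1/2  <
A = 1/2, B = 1/2 ↦ 1  ≥
A = 1/2, B = 1 ↦ 1  ≥
A = 1, B = 0 ↦ 0  <
A = 1, B = 1/2 ↦ 1/2  <
A = 1, B = 1 ↦ 1  ≥
So 6 of the 9 assignments meet the threshold.

6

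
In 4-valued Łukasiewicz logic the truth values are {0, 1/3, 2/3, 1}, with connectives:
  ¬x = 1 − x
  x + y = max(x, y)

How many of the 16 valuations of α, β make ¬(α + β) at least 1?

α = 0, β = 0 ↦ 1  ≥
α = 0, β = 1/3 ↦ 2/3  <
α = 0, β = 2/3 ↦ 1/3  <
α = 0, β = 1 ↦ 0  <
α = 1/3, β = 0 ↦ 2/3  <
α = 1/3, β = 1/3 ↦ 2/3  <
α = 1/3, β = 2/3 ↦ 1/3  <
α = 1/3, β = 1 ↦ 0  <
α = 2/3, β = 0 ↦ 1/3  <
α = 2/3, β = 1/3 ↦ 1/3  <
α = 2/3, β = 2/3 ↦ 1/3  <
α = 2/3, β = 1 ↦ 0  <
α = 1, β = 0 ↦ 0  <
α = 1, β = 1/3 ↦ 0  <
α = 1, β = 2/3 ↦ 0  <
α = 1, β = 1 ↦ 0  <
So 1 of the 16 assignments meets the threshold.

1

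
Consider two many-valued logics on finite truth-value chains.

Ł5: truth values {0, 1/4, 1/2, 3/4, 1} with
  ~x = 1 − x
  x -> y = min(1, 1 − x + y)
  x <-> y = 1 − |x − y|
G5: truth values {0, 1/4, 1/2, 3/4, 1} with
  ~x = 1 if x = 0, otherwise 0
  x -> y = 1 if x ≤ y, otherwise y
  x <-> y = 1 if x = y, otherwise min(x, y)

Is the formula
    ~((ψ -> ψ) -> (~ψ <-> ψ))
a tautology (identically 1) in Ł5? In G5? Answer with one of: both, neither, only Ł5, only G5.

only G5

In Ł5: at ψ = 1/4 the value is 1/2 — not a tautology.
In G5: every assignment gives 1 — tautology.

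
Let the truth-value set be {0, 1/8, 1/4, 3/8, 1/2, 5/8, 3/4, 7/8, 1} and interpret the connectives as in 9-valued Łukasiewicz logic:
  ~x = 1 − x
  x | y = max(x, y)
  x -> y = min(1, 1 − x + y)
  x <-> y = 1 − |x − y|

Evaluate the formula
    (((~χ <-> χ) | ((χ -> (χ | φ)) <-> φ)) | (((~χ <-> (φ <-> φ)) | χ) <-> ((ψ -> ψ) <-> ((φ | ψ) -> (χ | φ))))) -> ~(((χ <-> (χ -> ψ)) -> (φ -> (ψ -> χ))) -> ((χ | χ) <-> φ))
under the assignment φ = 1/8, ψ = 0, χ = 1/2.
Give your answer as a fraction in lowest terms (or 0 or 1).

~χ = ~1/2 = 1/2
~χ <-> χ = 1/2 <-> 1/2 = 1
χ | φ = 1/2 | 1/8 = 1/2
χ -> (χ | φ) = 1/2 -> 1/2 = 1
(χ -> (χ | φ)) <-> φ = 1 <-> 1/8 = 1/8
(~χ <-> χ) | ((χ -> (χ | φ)) <-> φ) = 1 | 1/8 = 1
~χ = ~1/2 = 1/2
φ <-> φ = 1/8 <-> 1/8 = 1
~χ <-> (φ <-> φ) = 1/2 <-> 1 = 1/2
(~χ <-> (φ <-> φ)) | χ = 1/2 | 1/2 = 1/2
ψ -> ψ = 0 -> 0 = 1
φ | ψ = 1/8 | 0 = 1/8
χ | φ = 1/2 | 1/8 = 1/2
(φ | ψ) -> (χ | φ) = 1/8 -> 1/2 = 1
(ψ -> ψ) <-> ((φ | ψ) -> (χ | φ)) = 1 <-> 1 = 1
((~χ <-> (φ <-> φ)) | χ) <-> ((ψ -> ψ) <-> ((φ | ψ) -> (χ | φ))) = 1/2 <-> 1 = 1/2
((~χ <-> χ) | ((χ -> (χ | φ)) <-> φ)) | (((~χ <-> (φ <-> φ)) | χ) <-> ((ψ -> ψ) <-> ((φ | ψ) -> (χ | φ)))) = 1 | 1/2 = 1
χ -> ψ = 1/2 -> 0 = 1/2
χ <-> (χ -> ψ) = 1/2 <-> 1/2 = 1
ψ -> χ = 0 -> 1/2 = 1
φ -> (ψ -> χ) = 1/8 -> 1 = 1
(χ <-> (χ -> ψ)) -> (φ -> (ψ -> χ)) = 1 -> 1 = 1
χ | χ = 1/2 | 1/2 = 1/2
(χ | χ) <-> φ = 1/2 <-> 1/8 = 5/8
((χ <-> (χ -> ψ)) -> (φ -> (ψ -> χ))) -> ((χ | χ) <-> φ) = 1 -> 5/8 = 5/8
~(((χ <-> (χ -> ψ)) -> (φ -> (ψ -> χ))) -> ((χ | χ) <-> φ)) = ~5/8 = 3/8
(((~χ <-> χ) | ((χ -> (χ | φ)) <-> φ)) | (((~χ <-> (φ <-> φ)) | χ) <-> ((ψ -> ψ) <-> ((φ | ψ) -> (χ | φ))))) -> ~(((χ <-> (χ -> ψ)) -> (φ -> (ψ -> χ))) -> ((χ | χ) <-> φ)) = 1 -> 3/8 = 3/8

3/8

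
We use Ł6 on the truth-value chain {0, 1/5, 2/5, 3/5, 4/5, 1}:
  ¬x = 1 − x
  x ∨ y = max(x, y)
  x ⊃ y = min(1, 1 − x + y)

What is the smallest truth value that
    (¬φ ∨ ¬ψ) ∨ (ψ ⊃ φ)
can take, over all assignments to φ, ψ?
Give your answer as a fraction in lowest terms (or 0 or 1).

3/5

Take φ = 2/5, ψ = 4/5:
¬φ = ¬2/5 = 3/5
¬ψ = ¬4/5 = 1/5
¬φ ∨ ¬ψ = 3/5 ∨ 1/5 = 3/5
ψ ⊃ φ = 4/5 ⊃ 2/5 = 3/5
(¬φ ∨ ¬ψ) ∨ (ψ ⊃ φ) = 3/5 ∨ 3/5 = 3/5
No assignment yields a value below 3/5, so this is the minimum.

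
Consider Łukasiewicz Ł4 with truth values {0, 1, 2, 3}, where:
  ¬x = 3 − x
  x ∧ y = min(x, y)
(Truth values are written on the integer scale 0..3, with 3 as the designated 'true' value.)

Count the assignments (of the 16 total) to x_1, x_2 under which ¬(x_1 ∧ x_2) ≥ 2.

12

x_1 = 0, x_2 = 0 ↦ 3  ≥
x_1 = 0, x_2 = 1 ↦ 3  ≥
x_1 = 0, x_2 = 2 ↦ 3  ≥
x_1 = 0, x_2 = 3 ↦ 3  ≥
x_1 = 1, x_2 = 0 ↦ 3  ≥
x_1 = 1, x_2 = 1 ↦ 2  ≥
x_1 = 1, x_2 = 2 ↦ 2  ≥
x_1 = 1, x_2 = 3 ↦ 2  ≥
x_1 = 2, x_2 = 0 ↦ 3  ≥
x_1 = 2, x_2 = 1 ↦ 2  ≥
x_1 = 2, x_2 = 2 ↦ 1  <
x_1 = 2, x_2 = 3 ↦ 1  <
x_1 = 3, x_2 = 0 ↦ 3  ≥
x_1 = 3, x_2 = 1 ↦ 2  ≥
x_1 = 3, x_2 = 2 ↦ 1  <
x_1 = 3, x_2 = 3 ↦ 0  <
So 12 of the 16 assignments meet the threshold.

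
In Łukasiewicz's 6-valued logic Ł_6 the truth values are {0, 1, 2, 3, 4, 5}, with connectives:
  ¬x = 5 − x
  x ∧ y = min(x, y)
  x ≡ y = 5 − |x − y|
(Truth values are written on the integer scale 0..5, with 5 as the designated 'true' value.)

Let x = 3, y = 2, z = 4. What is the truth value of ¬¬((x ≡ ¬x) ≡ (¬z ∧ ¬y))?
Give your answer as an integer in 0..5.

¬x = ¬3 = 2
x ≡ ¬x = 3 ≡ 2 = 4
¬z = ¬4 = 1
¬y = ¬2 = 3
¬z ∧ ¬y = 1 ∧ 3 = 1
(x ≡ ¬x) ≡ (¬z ∧ ¬y) = 4 ≡ 1 = 2
¬((x ≡ ¬x) ≡ (¬z ∧ ¬y)) = ¬2 = 3
¬¬((x ≡ ¬x) ≡ (¬z ∧ ¬y)) = ¬3 = 2

2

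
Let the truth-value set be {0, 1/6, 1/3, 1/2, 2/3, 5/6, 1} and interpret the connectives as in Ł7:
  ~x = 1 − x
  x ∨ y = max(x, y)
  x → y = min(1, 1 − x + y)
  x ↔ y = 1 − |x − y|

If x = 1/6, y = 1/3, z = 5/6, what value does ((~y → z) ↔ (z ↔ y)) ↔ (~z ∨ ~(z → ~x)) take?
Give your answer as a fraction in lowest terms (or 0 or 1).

~y = ~1/3 = 2/3
~y → z = 2/3 → 5/6 = 1
z ↔ y = 5/6 ↔ 1/3 = 1/2
(~y → z) ↔ (z ↔ y) = 1 ↔ 1/2 = 1/2
~z = ~5/6 = 1/6
~x = ~1/6 = 5/6
z → ~x = 5/6 → 5/6 = 1
~(z → ~x) = ~1 = 0
~z ∨ ~(z → ~x) = 1/6 ∨ 0 = 1/6
((~y → z) ↔ (z ↔ y)) ↔ (~z ∨ ~(z → ~x)) = 1/2 ↔ 1/6 = 2/3

2/3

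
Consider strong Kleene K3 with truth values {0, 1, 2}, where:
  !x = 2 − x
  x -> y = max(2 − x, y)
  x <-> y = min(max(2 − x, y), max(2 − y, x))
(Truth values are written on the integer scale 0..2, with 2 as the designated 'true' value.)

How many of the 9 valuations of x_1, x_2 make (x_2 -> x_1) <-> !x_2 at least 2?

x_1 = 0, x_2 = 0 ↦ 2  ≥
x_1 = 0, x_2 = 1 ↦ 1  <
x_1 = 0, x_2 = 2 ↦ 2  ≥
x_1 = 1, x_2 = 0 ↦ 2  ≥
x_1 = 1, x_2 = 1 ↦ 1  <
x_1 = 1, x_2 = 2 ↦ 1  <
x_1 = 2, x_2 = 0 ↦ 2  ≥
x_1 = 2, x_2 = 1 ↦ 1  <
x_1 = 2, x_2 = 2 ↦ 0  <
So 4 of the 9 assignments meet the threshold.

4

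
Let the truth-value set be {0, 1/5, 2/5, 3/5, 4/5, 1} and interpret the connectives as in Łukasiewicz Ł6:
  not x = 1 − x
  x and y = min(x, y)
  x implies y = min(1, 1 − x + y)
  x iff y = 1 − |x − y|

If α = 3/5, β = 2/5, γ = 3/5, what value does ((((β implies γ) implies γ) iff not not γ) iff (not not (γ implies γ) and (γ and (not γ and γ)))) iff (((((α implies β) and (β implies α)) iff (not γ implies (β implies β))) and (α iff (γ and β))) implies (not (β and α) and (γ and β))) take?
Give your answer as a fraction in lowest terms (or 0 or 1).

4/5

β implies γ = 2/5 implies 3/5 = 1
(β implies γ) implies γ = 1 implies 3/5 = 3/5
not γ = not 3/5 = 2/5
not not γ = not 2/5 = 3/5
((β implies γ) implies γ) iff not not γ = 3/5 iff 3/5 = 1
γ implies γ = 3/5 implies 3/5 = 1
not (γ implies γ) = not 1 = 0
not not (γ implies γ) = not 0 = 1
not γ = not 3/5 = 2/5
not γ and γ = 2/5 and 3/5 = 2/5
γ and (not γ and γ) = 3/5 and 2/5 = 2/5
not not (γ implies γ) and (γ and (not γ and γ)) = 1 and 2/5 = 2/5
(((β implies γ) implies γ) iff not not γ) iff (not not (γ implies γ) and (γ and (not γ and γ))) = 1 iff 2/5 = 2/5
α implies β = 3/5 implies 2/5 = 4/5
β implies α = 2/5 implies 3/5 = 1
(α implies β) and (β implies α) = 4/5 and 1 = 4/5
not γ = not 3/5 = 2/5
β implies β = 2/5 implies 2/5 = 1
not γ implies (β implies β) = 2/5 implies 1 = 1
((α implies β) and (β implies α)) iff (not γ implies (β implies β)) = 4/5 iff 1 = 4/5
γ and β = 3/5 and 2/5 = 2/5
α iff (γ and β) = 3/5 iff 2/5 = 4/5
(((α implies β) and (β implies α)) iff (not γ implies (β implies β))) and (α iff (γ and β)) = 4/5 and 4/5 = 4/5
β and α = 2/5 and 3/5 = 2/5
not (β and α) = not 2/5 = 3/5
γ and β = 3/5 and 2/5 = 2/5
not (β and α) and (γ and β) = 3/5 and 2/5 = 2/5
((((α implies β) and (β implies α)) iff (not γ implies (β implies β))) and (α iff (γ and β))) implies (not (β and α) and (γ and β)) = 4/5 implies 2/5 = 3/5
((((β implies γ) implies γ) iff not not γ) iff (not not (γ implies γ) and (γ and (not γ and γ)))) iff (((((α implies β) and (β implies α)) iff (not γ implies (β implies β))) and (α iff (γ and β))) implies (not (β and α) and (γ and β))) = 2/5 iff 3/5 = 4/5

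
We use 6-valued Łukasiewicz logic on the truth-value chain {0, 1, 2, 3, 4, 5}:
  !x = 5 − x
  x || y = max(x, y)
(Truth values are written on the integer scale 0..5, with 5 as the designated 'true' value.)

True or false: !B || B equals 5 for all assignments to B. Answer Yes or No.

Counterexample: take B = 1.
!B = !1 = 4
!B || B = 4 || 1 = 4
This gives 4 ≠ 5.

No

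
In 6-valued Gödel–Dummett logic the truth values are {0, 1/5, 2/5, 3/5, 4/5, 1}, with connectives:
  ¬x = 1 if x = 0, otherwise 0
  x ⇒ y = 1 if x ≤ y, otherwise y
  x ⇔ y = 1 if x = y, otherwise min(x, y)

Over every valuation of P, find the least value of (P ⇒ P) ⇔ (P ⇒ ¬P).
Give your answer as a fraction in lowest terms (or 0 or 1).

Take P = 1/5:
P ⇒ P = 1/5 ⇒ 1/5 = 1
¬P = ¬1/5 = 0
P ⇒ ¬P = 1/5 ⇒ 0 = 0
(P ⇒ P) ⇔ (P ⇒ ¬P) = 1 ⇔ 0 = 0
No assignment yields a value below 0, so this is the minimum.

0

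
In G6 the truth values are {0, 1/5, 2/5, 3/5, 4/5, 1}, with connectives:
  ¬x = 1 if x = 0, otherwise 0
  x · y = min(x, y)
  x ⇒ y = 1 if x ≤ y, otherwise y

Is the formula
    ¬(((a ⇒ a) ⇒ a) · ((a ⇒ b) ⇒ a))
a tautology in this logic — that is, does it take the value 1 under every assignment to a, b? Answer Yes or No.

No

Counterexample: take a = 1/5, b = 0.
a ⇒ a = 1/5 ⇒ 1/5 = 1
(a ⇒ a) ⇒ a = 1 ⇒ 1/5 = 1/5
a ⇒ b = 1/5 ⇒ 0 = 0
(a ⇒ b) ⇒ a = 0 ⇒ 1/5 = 1
((a ⇒ a) ⇒ a) · ((a ⇒ b) ⇒ a) = 1/5 · 1 = 1/5
¬(((a ⇒ a) ⇒ a) · ((a ⇒ b) ⇒ a)) = ¬1/5 = 0
This gives 0 ≠ 1.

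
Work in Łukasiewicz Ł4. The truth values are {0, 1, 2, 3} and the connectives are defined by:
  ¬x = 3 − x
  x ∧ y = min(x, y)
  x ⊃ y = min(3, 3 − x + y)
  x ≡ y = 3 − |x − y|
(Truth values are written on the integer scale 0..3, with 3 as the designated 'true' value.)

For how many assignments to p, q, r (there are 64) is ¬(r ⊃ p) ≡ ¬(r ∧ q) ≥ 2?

value 3: 7 assignments (counts)
value 2: 17 assignments (counts)
value 1: 17 assignments
value 0: 23 assignments
So 24 of the 64 assignments meet the threshold.

24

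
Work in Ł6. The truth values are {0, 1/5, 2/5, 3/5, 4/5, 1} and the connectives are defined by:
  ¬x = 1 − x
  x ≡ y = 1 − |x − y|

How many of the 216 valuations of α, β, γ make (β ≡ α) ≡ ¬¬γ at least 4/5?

100

value 1: 36 assignments (counts)
value 4/5: 64 assignments (counts)
value 3/5: 50 assignments
value 2/5: 36 assignments
value 1/5: 22 assignments
value 0: 8 assignments
So 100 of the 216 assignments meet the threshold.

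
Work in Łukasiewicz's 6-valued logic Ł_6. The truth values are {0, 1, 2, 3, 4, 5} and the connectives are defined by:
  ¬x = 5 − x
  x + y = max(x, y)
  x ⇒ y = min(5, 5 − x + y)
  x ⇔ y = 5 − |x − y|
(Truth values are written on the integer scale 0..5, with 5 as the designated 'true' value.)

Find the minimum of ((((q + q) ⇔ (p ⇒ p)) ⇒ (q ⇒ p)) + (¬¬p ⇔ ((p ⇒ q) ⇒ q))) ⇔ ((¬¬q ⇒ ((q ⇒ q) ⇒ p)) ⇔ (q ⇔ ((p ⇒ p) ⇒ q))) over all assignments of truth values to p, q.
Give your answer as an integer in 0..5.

3

Take p = 0, q = 2:
q + q = 2 + 2 = 2
p ⇒ p = 0 ⇒ 0 = 5
(q + q) ⇔ (p ⇒ p) = 2 ⇔ 5 = 2
q ⇒ p = 2 ⇒ 0 = 3
((q + q) ⇔ (p ⇒ p)) ⇒ (q ⇒ p) = 2 ⇒ 3 = 5
¬p = ¬0 = 5
¬¬p = ¬5 = 0
p ⇒ q = 0 ⇒ 2 = 5
(p ⇒ q) ⇒ q = 5 ⇒ 2 = 2
¬¬p ⇔ ((p ⇒ q) ⇒ q) = 0 ⇔ 2 = 3
(((q + q) ⇔ (p ⇒ p)) ⇒ (q ⇒ p)) + (¬¬p ⇔ ((p ⇒ q) ⇒ q)) = 5 + 3 = 5
¬q = ¬2 = 3
¬¬q = ¬3 = 2
q ⇒ q = 2 ⇒ 2 = 5
(q ⇒ q) ⇒ p = 5 ⇒ 0 = 0
¬¬q ⇒ ((q ⇒ q) ⇒ p) = 2 ⇒ 0 = 3
p ⇒ p = 0 ⇒ 0 = 5
(p ⇒ p) ⇒ q = 5 ⇒ 2 = 2
q ⇔ ((p ⇒ p) ⇒ q) = 2 ⇔ 2 = 5
(¬¬q ⇒ ((q ⇒ q) ⇒ p)) ⇔ (q ⇔ ((p ⇒ p) ⇒ q)) = 3 ⇔ 5 = 3
((((q + q) ⇔ (p ⇒ p)) ⇒ (q ⇒ p)) + (¬¬p ⇔ ((p ⇒ q) ⇒ q))) ⇔ ((¬¬q ⇒ ((q ⇒ q) ⇒ p)) ⇔ (q ⇔ ((p ⇒ p) ⇒ q))) = 5 ⇔ 3 = 3
No assignment yields a value below 3, so this is the minimum.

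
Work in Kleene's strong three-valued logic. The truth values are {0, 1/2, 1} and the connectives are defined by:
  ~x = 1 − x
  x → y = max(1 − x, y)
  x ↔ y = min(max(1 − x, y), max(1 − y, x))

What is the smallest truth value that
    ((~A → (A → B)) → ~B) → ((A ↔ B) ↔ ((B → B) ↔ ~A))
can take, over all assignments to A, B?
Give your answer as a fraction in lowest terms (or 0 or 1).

1/2

Take A = 0, B = 1/2:
~A = ~0 = 1
A → B = 0 → 1/2 = 1
~A → (A → B) = 1 → 1 = 1
~B = ~1/2 = 1/2
(~A → (A → B)) → ~B = 1 → 1/2 = 1/2
A ↔ B = 0 ↔ 1/2 = 1/2
B → B = 1/2 → 1/2 = 1/2
~A = ~0 = 1
(B → B) ↔ ~A = 1/2 ↔ 1 = 1/2
(A ↔ B) ↔ ((B → B) ↔ ~A) = 1/2 ↔ 1/2 = 1/2
((~A → (A → B)) → ~B) → ((A ↔ B) ↔ ((B → B) ↔ ~A)) = 1/2 → 1/2 = 1/2
No assignment yields a value below 1/2, so this is the minimum.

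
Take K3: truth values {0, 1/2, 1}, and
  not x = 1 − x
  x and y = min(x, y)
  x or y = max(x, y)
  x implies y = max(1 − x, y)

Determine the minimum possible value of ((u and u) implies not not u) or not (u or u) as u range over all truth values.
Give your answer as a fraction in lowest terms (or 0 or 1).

Take u = 1/2:
u and u = 1/2 and 1/2 = 1/2
not u = not 1/2 = 1/2
not not u = not 1/2 = 1/2
(u and u) implies not not u = 1/2 implies 1/2 = 1/2
u or u = 1/2 or 1/2 = 1/2
not (u or u) = not 1/2 = 1/2
((u and u) implies not not u) or not (u or u) = 1/2 or 1/2 = 1/2
No assignment yields a value below 1/2, so this is the minimum.

1/2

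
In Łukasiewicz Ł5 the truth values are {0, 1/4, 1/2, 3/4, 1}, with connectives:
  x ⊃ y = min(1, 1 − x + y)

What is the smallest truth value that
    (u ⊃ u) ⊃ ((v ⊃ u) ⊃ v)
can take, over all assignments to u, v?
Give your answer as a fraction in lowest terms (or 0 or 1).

Take u = 0, v = 0:
u ⊃ u = 0 ⊃ 0 = 1
v ⊃ u = 0 ⊃ 0 = 1
(v ⊃ u) ⊃ v = 1 ⊃ 0 = 0
(u ⊃ u) ⊃ ((v ⊃ u) ⊃ v) = 1 ⊃ 0 = 0
No assignment yields a value below 0, so this is the minimum.

0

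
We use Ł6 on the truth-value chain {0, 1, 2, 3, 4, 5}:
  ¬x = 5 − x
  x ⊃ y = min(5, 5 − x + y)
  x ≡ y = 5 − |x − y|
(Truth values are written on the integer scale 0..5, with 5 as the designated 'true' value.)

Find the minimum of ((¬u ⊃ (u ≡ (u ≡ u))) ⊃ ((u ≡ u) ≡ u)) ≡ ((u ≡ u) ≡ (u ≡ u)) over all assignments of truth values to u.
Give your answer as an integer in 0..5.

3

Take u = 2:
¬u = ¬2 = 3
u ≡ u = 2 ≡ 2 = 5
u ≡ (u ≡ u) = 2 ≡ 5 = 2
¬u ⊃ (u ≡ (u ≡ u)) = 3 ⊃ 2 = 4
u ≡ u = 2 ≡ 2 = 5
(u ≡ u) ≡ u = 5 ≡ 2 = 2
(¬u ⊃ (u ≡ (u ≡ u))) ⊃ ((u ≡ u) ≡ u) = 4 ⊃ 2 = 3
u ≡ u = 2 ≡ 2 = 5
u ≡ u = 2 ≡ 2 = 5
(u ≡ u) ≡ (u ≡ u) = 5 ≡ 5 = 5
((¬u ⊃ (u ≡ (u ≡ u))) ⊃ ((u ≡ u) ≡ u)) ≡ ((u ≡ u) ≡ (u ≡ u)) = 3 ≡ 5 = 3
No assignment yields a value below 3, so this is the minimum.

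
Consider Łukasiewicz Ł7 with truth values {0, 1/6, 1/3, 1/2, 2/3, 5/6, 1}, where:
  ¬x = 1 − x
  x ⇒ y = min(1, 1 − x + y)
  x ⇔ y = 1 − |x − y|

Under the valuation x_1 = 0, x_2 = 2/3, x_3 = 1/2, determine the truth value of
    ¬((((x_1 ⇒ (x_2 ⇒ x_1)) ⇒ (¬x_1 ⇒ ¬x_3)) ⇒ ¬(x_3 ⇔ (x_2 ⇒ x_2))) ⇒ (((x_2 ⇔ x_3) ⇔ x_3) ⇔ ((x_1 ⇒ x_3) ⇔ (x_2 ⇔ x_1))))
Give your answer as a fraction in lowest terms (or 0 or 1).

1/3

x_2 ⇒ x_1 = 2/3 ⇒ 0 = 1/3
x_1 ⇒ (x_2 ⇒ x_1) = 0 ⇒ 1/3 = 1
¬x_1 = ¬0 = 1
¬x_3 = ¬1/2 = 1/2
¬x_1 ⇒ ¬x_3 = 1 ⇒ 1/2 = 1/2
(x_1 ⇒ (x_2 ⇒ x_1)) ⇒ (¬x_1 ⇒ ¬x_3) = 1 ⇒ 1/2 = 1/2
x_2 ⇒ x_2 = 2/3 ⇒ 2/3 = 1
x_3 ⇔ (x_2 ⇒ x_2) = 1/2 ⇔ 1 = 1/2
¬(x_3 ⇔ (x_2 ⇒ x_2)) = ¬1/2 = 1/2
((x_1 ⇒ (x_2 ⇒ x_1)) ⇒ (¬x_1 ⇒ ¬x_3)) ⇒ ¬(x_3 ⇔ (x_2 ⇒ x_2)) = 1/2 ⇒ 1/2 = 1
x_2 ⇔ x_3 = 2/3 ⇔ 1/2 = 5/6
(x_2 ⇔ x_3) ⇔ x_3 = 5/6 ⇔ 1/2 = 2/3
x_1 ⇒ x_3 = 0 ⇒ 1/2 = 1
x_2 ⇔ x_1 = 2/3 ⇔ 0 = 1/3
(x_1 ⇒ x_3) ⇔ (x_2 ⇔ x_1) = 1 ⇔ 1/3 = 1/3
((x_2 ⇔ x_3) ⇔ x_3) ⇔ ((x_1 ⇒ x_3) ⇔ (x_2 ⇔ x_1)) = 2/3 ⇔ 1/3 = 2/3
(((x_1 ⇒ (x_2 ⇒ x_1)) ⇒ (¬x_1 ⇒ ¬x_3)) ⇒ ¬(x_3 ⇔ (x_2 ⇒ x_2))) ⇒ (((x_2 ⇔ x_3) ⇔ x_3) ⇔ ((x_1 ⇒ x_3) ⇔ (x_2 ⇔ x_1))) = 1 ⇒ 2/3 = 2/3
¬((((x_1 ⇒ (x_2 ⇒ x_1)) ⇒ (¬x_1 ⇒ ¬x_3)) ⇒ ¬(x_3 ⇔ (x_2 ⇒ x_2))) ⇒ (((x_2 ⇔ x_3) ⇔ x_3) ⇔ ((x_1 ⇒ x_3) ⇔ (x_2 ⇔ x_1)))) = ¬2/3 = 1/3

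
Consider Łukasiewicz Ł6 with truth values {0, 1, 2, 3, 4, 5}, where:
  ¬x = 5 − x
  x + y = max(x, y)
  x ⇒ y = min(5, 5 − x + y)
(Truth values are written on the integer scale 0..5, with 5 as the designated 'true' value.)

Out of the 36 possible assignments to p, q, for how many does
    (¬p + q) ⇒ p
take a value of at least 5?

15

value 5: 15 assignments (counts)
value 4: 6 assignments
value 3: 2 assignments
value 2: 6 assignments
value 1: 1 assignment
value 0: 6 assignments
So 15 of the 36 assignments meet the threshold.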